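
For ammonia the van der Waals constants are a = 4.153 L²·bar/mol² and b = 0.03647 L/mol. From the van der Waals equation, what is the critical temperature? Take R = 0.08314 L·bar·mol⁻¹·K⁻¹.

T_c ≈ 405.8 K

For a van der Waals gas, T_c = 8a/(27Rb).
T_c = 8×4.153/(27×0.08314×0.03647) = 33.224/0.081867 = 405.8 K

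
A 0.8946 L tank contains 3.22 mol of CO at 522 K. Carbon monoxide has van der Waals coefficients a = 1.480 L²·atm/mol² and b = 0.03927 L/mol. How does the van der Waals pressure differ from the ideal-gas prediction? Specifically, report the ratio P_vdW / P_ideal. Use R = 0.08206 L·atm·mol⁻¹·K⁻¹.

P_vdW / P_ideal ≈ 1.040

Ideal: P_ideal = nRT/V = (3.22)(0.08206)(522)/0.8946 = 154.180 atm
vdW: P = nRT/(V − nb) − a n²/V² = 137.930/0.768151 − 15.3452/0.800309 = 179.561 − 19.1741 = 160.387 atm
Ratio = 160.387/154.180 = 1.040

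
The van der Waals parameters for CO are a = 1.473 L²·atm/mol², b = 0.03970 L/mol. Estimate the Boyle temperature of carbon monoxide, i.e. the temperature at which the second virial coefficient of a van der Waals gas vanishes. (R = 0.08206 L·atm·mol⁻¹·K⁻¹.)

T_B ≈ 452.1 K

For a van der Waals gas the second virial coefficient B₂ = b − a/(RT) vanishes at T_B = a/(Rb).
T_B = 1.473/(0.08206×0.03970) = 1.473/0.0032578 = 452.1 K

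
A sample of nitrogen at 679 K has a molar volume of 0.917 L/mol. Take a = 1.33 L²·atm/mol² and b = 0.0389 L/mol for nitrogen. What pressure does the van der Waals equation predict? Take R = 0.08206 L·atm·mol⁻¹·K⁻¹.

P = RT/(V_m − b) − a/V_m²
RT/(V_m − b) = (0.08206)(679)/(0.917 − 0.0389) = 55.719/0.87810 = 63.454 atm
a/V_m² = 1.33/(0.917)² = 1.5817 atm
P = 63.454 − 1.5817 = 61.87 atm

P ≈ 61.87 atm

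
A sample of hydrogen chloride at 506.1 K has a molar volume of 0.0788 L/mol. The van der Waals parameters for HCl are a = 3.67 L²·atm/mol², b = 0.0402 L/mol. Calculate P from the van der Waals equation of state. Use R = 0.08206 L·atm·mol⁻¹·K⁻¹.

P ≈ 484.9 atm

P = RT/(V_m − b) − a/V_m²
RT/(V_m − b) = (0.08206)(506.1)/(0.0788 − 0.0402) = 41.531/0.038600 = 1075.9 atm
a/V_m² = 3.67/(0.0788)² = 591.04 atm
P = 1075.9 − 591.04 = 484.9 atm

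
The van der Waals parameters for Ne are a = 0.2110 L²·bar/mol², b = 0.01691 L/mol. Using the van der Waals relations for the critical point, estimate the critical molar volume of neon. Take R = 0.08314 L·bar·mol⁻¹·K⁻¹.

For a van der Waals gas, V_m,c = 3b.
V_m,c = 3×0.01691 = 0.05073 L/mol

V_m,c ≈ 0.05073 L/mol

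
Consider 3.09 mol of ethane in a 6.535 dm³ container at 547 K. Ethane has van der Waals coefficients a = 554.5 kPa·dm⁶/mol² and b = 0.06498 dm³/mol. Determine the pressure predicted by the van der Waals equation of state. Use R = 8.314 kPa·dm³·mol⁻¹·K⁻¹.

P = nRT/(V − nb) − a n²/V²
nRT/(V − nb) = (3.09)(8.314)(547)/(6.535 − 3.09×0.06498) = 14053/6.3342 = 2218.6 kPa
a n²/V² = (554.5)(3.09)²/(6.535)² = 123.97 kPa
P = 2218.6 − 123.97 = 2095 kPa

P ≈ 2095 kPa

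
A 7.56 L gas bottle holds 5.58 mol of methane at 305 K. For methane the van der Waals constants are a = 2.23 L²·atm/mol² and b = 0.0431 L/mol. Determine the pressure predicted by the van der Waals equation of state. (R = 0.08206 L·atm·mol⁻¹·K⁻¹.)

P ≈ 17.87 atm

P = nRT/(V − nb) − a n²/V²
nRT/(V − nb) = (5.58)(0.08206)(305)/(7.56 − 5.58×0.0431) = 139.66/7.3195 = 19.081 atm
a n²/V² = (2.23)(5.58)²/(7.56)² = 1.2149 atm
P = 19.081 − 1.2149 = 17.87 atm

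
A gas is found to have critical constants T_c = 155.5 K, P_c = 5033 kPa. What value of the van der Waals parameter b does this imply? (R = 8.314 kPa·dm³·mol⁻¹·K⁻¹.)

From T_c = 8a/(27Rb) and P_c = a/(27b²): b = R T_c/(8 P_c).
b = (8.314)(155.5)/(8×5033) = 1292.8/40264 = 0.03211 dm³/mol

b ≈ 0.03211 dm³/mol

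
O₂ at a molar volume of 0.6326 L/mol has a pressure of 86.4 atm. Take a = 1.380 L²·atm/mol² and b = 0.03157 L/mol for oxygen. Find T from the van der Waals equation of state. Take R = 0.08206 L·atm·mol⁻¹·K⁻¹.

T = (P + a/V_m²)(V_m − b)/R
P + a/V_m² = 86.4 + 1.380/(0.6326)² = 89.848 atm
V_m − b = 0.6326 − 0.03157 = 0.60103 L/mol
T = (89.848)(0.60103)/0.08206 = 658.1 K

T ≈ 658.1 K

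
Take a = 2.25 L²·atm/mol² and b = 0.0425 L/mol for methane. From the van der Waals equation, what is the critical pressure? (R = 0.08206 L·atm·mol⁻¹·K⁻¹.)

P_c ≈ 46.14 atm

For a van der Waals gas, P_c = a/(27b²).
P_c = 2.25/(27×(0.0425)²) = 2.25/0.048769 = 46.14 atm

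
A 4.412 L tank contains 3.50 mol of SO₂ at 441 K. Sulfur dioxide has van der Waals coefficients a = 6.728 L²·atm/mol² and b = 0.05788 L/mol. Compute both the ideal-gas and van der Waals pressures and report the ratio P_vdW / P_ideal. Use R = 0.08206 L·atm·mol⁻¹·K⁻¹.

Ideal: P_ideal = nRT/V = (3.50)(0.08206)(441)/4.412 = 28.7080 atm
vdW: P = nRT/(V − nb) − a n²/V² = 126.660/4.20942 − 82.4180/19.4657 = 30.0897 − 4.23401 = 25.8557 atm
Ratio = 25.8557/28.7080 = 0.9006

P_vdW / P_ideal ≈ 0.9006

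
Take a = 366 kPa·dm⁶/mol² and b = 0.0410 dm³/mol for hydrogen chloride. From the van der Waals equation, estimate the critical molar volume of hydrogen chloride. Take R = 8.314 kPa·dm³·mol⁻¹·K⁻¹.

V_m,c ≈ 0.1230 dm³/mol

For a van der Waals gas, V_m,c = 3b.
V_m,c = 3×0.0410 = 0.1230 dm³/mol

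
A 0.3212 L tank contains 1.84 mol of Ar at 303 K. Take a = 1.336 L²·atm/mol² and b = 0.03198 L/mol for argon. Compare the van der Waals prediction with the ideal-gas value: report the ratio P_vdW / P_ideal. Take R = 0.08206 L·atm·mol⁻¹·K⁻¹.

P_vdW / P_ideal ≈ 0.9165

Ideal: P_ideal = nRT/V = (1.84)(0.08206)(303)/0.3212 = 142.435 atm
vdW: P = nRT/(V − nb) − a n²/V² = 45.7501/0.262357 − 4.52316/0.103169 = 174.381 − 43.8422 = 130.539 atm
Ratio = 130.539/142.435 = 0.9165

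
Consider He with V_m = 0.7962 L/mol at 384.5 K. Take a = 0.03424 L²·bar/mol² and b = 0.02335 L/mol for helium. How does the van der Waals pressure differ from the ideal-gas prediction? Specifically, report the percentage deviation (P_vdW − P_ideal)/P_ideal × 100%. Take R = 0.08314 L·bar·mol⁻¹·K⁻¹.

2.89 %

Ideal: P_ideal = RT/V_m = (0.08314)(384.5)/0.7962 = 40.1499 bar
vdW: P = RT/(V_m − b) − a/V_m² = 31.9673/0.772850 − 0.03424/0.633934 = 41.3629 − 0.0540119 = 41.3089 bar
% deviation = (41.3089 − 40.1499)/40.1499 × 100% = 2.89%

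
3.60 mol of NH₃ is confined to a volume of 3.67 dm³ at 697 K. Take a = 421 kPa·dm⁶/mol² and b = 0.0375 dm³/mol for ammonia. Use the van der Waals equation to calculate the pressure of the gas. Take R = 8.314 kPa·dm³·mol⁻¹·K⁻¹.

P ≈ 5496 kPa

P = nRT/(V − nb) − a n²/V²
nRT/(V − nb) = (3.60)(8.314)(697)/(3.67 − 3.60×0.0375) = 20861/3.5350 = 5901.3 kPa
a n²/V² = (421)(3.60)²/(3.67)² = 405.09 kPa
P = 5901.3 − 405.09 = 5496 kPa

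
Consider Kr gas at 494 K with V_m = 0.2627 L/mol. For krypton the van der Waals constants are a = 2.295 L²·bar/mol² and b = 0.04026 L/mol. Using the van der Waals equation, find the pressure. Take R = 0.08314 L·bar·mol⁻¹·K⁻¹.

P ≈ 151.4 bar

P = RT/(V_m − b) − a/V_m²
RT/(V_m − b) = (0.08314)(494)/(0.2627 − 0.04026) = 41.071/0.22244 = 184.64 bar
a/V_m² = 2.295/(0.2627)² = 33.255 bar
P = 184.64 − 33.255 = 151.4 bar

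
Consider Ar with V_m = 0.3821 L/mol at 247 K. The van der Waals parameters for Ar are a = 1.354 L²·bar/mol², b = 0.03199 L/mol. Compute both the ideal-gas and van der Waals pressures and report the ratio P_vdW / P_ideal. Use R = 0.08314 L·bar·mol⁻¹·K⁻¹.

Ideal: P_ideal = RT/V_m = (0.08314)(247)/0.3821 = 53.7440 bar
vdW: P = RT/(V_m − b) − a/V_m² = 20.5356/0.350110 − 1.354/0.146000 = 58.6547 − 9.27397 = 49.3807 bar
Ratio = 49.3807/53.7440 = 0.9188

P_vdW / P_ideal ≈ 0.9188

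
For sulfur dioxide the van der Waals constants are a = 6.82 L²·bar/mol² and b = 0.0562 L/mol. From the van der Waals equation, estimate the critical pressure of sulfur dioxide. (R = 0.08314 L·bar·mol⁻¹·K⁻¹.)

P_c ≈ 79.97 bar

For a van der Waals gas, P_c = a/(27b²).
P_c = 6.82/(27×(0.0562)²) = 6.82/0.085278 = 79.97 bar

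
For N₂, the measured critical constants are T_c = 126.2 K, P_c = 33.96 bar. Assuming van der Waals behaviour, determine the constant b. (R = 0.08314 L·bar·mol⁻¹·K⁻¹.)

From T_c = 8a/(27Rb) and P_c = a/(27b²): b = R T_c/(8 P_c).
b = (0.08314)(126.2)/(8×33.96) = 10.492/271.68 = 0.03862 L/mol

b ≈ 0.03862 L/mol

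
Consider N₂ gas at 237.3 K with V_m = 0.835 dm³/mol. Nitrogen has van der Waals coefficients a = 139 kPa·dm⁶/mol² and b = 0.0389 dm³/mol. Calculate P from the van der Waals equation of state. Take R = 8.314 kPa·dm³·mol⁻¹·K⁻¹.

P ≈ 2279 kPa

P = RT/(V_m − b) − a/V_m²
RT/(V_m − b) = (8.314)(237.3)/(0.835 − 0.0389) = 1972.9/0.79610 = 2478.2 kPa
a/V_m² = 139/(0.835)² = 199.36 kPa
P = 2478.2 − 199.36 = 2279 kPa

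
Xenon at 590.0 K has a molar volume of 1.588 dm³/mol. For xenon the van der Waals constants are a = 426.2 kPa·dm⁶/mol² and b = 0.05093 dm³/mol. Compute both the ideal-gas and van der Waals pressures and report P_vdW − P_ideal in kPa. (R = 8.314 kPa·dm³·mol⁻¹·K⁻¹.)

ΔP ≈ -66.7 kPa

Ideal: P_ideal = RT/V_m = (8.314)(590.0)/1.588 = 3088.95 kPa
vdW: P = RT/(V_m − b) − a/V_m² = 4905.26/1.53707 − 426.2/2.52174 = 3191.31 − 169.010 = 3022.30 kPa
ΔP = 3022.30 − 3088.95 = -66.7 kPa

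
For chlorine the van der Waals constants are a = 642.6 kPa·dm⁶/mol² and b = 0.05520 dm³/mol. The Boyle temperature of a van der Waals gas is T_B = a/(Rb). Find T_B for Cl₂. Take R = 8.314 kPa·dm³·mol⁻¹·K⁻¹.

For a van der Waals gas the second virial coefficient B₂ = b − a/(RT) vanishes at T_B = a/(Rb).
T_B = 642.6/(8.314×0.05520) = 642.6/0.45893 = 1400 K

T_B ≈ 1400 K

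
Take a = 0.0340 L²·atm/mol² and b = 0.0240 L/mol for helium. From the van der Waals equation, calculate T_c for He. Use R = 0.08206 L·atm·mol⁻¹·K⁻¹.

T_c ≈ 5.115 K

For a van der Waals gas, T_c = 8a/(27Rb).
T_c = 8×0.0340/(27×0.08206×0.0240) = 0.27200/0.053175 = 5.115 K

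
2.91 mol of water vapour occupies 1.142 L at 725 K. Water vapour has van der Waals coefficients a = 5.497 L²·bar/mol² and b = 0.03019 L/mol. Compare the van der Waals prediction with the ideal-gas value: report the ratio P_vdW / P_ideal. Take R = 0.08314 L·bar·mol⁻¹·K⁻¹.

P_vdW / P_ideal ≈ 0.8510

Ideal: P_ideal = nRT/V = (2.91)(0.08314)(725)/1.142 = 153.594 bar
vdW: P = nRT/(V − nb) − a n²/V² = 175.405/1.05415 − 46.5491/1.30416 = 166.395 − 35.6928 = 130.702 bar
Ratio = 130.702/153.594 = 0.8510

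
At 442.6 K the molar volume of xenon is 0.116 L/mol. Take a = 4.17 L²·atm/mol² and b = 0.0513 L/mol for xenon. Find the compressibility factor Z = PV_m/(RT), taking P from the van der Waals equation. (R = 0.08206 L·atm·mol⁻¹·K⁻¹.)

P = RT/(V_m − b) − a/V_m² = (0.08206)(442.6)/(0.116 − 0.0513) − 4.17/(0.116)²
  = 36.320/0.064700 − 309.90 = 561.36 − 309.90 = 251.46 atm
Z = PV_m/(RT) = (251.46)(0.116)/((0.08206)(442.6)) = 29.169/36.320 = 0.8031

Z ≈ 0.8031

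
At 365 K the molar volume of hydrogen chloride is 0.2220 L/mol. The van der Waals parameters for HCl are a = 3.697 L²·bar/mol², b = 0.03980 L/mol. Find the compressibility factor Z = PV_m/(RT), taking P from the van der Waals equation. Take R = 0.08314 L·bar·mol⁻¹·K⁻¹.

P = RT/(V_m − b) − a/V_m² = (0.08314)(365)/(0.2220 − 0.03980) − 3.697/(0.2220)²
  = 30.346/0.18220 − 75.014 = 166.55 − 75.014 = 91.54 bar
Z = PV_m/(RT) = (91.54)(0.2220)/((0.08314)(365)) = 20.322/30.346 = 0.6697

Z ≈ 0.6697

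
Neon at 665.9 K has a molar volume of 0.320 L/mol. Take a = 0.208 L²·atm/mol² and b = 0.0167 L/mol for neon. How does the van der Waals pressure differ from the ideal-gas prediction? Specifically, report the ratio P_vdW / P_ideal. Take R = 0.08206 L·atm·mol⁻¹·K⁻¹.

Ideal: P_ideal = RT/V_m = (0.08206)(665.9)/0.320 = 170.762 atm
vdW: P = RT/(V_m − b) − a/V_m² = 54.6438/0.303300 − 0.208/0.102400 = 180.164 − 2.03125 = 178.133 atm
Ratio = 178.133/170.762 = 1.043

P_vdW / P_ideal ≈ 1.043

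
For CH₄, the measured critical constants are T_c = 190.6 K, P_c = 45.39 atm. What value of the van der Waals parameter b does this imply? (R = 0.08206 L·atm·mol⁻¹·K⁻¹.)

b ≈ 0.04307 L/mol

From T_c = 8a/(27Rb) and P_c = a/(27b²): b = R T_c/(8 P_c).
b = (0.08206)(190.6)/(8×45.39) = 15.641/363.12 = 0.04307 L/mol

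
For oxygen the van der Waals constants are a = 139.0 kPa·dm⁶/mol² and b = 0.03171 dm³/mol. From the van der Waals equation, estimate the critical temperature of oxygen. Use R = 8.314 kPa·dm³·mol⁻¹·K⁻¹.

For a van der Waals gas, T_c = 8a/(27Rb).
T_c = 8×139.0/(27×8.314×0.03171) = 1112.0/7.1182 = 156.2 K

T_c ≈ 156.2 K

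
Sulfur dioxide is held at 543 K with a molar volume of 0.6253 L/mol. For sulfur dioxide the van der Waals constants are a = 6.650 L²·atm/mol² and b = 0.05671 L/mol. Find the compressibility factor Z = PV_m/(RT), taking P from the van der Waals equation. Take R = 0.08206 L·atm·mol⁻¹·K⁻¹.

P = RT/(V_m − b) − a/V_m² = (0.08206)(543)/(0.6253 − 0.05671) − 6.650/(0.6253)²
  = 44.559/0.56859 − 17.008 = 78.368 − 17.008 = 61.360 atm
Z = PV_m/(RT) = (61.360)(0.6253)/((0.08206)(543)) = 38.368/44.559 = 0.8611

Z ≈ 0.8611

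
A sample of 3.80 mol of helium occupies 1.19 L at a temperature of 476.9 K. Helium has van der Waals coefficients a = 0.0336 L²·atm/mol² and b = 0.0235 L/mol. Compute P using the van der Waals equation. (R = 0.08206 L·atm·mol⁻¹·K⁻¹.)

P ≈ 134.8 atm

P = nRT/(V − nb) − a n²/V²
nRT/(V − nb) = (3.80)(0.08206)(476.9)/(1.19 − 3.80×0.0235) = 148.71/1.1007 = 135.10 atm
a n²/V² = (0.0336)(3.80)²/(1.19)² = 0.34262 atm
P = 135.10 − 0.34262 = 134.8 atm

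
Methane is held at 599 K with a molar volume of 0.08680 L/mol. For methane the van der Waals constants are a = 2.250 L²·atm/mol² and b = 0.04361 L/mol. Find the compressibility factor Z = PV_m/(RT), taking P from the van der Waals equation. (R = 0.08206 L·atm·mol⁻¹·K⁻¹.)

Z ≈ 1.482

P = RT/(V_m − b) − a/V_m² = (0.08206)(599)/(0.08680 − 0.04361) − 2.250/(0.08680)²
  = 49.154/0.043190 − 298.64 = 1138.1 − 298.64 = 839.5 atm
Z = PV_m/(RT) = (839.5)(0.08680)/((0.08206)(599)) = 72.869/49.154 = 1.482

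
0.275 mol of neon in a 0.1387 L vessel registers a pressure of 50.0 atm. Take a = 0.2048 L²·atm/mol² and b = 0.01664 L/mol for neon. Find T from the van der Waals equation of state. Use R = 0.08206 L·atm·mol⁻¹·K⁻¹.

T ≈ 302.0 K

T = (P + a n²/V²)(V − nb)/(nR)
P + a n²/V² = 50.0 + (0.2048)(0.275)²/(0.1387)² = 50.805 atm
V − nb = 0.1387 − (0.275)(0.01664) = 0.13412 L
T = (50.805)(0.13412)/((0.275)(0.08206)) = 302.0 K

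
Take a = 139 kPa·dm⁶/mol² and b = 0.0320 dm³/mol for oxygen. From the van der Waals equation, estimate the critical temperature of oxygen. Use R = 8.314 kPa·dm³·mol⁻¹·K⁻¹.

For a van der Waals gas, T_c = 8a/(27Rb).
T_c = 8×139/(27×8.314×0.0320) = 1112.0/7.1833 = 154.8 K

T_c ≈ 154.8 K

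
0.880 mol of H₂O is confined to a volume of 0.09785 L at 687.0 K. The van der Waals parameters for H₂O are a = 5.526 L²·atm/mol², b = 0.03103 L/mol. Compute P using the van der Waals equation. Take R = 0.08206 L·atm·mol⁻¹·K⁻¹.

P = nRT/(V − nb) − a n²/V²
nRT/(V − nb) = (0.880)(0.08206)(687.0)/(0.09785 − 0.880×0.03103) = 49.610/0.070544 = 703.25 atm
a n²/V² = (5.526)(0.880)²/(0.09785)² = 446.95 atm
P = 703.25 − 446.95 = 256.3 atm

P ≈ 256.3 atm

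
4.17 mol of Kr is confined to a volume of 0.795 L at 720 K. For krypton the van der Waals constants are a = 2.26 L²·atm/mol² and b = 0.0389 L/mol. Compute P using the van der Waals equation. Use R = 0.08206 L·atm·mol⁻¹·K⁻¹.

P ≈ 327.2 atm

P = nRT/(V − nb) − a n²/V²
nRT/(V − nb) = (4.17)(0.08206)(720)/(0.795 − 4.17×0.0389) = 246.38/0.63279 = 389.36 atm
a n²/V² = (2.26)(4.17)²/(0.795)² = 62.179 atm
P = 389.36 − 62.179 = 327.2 atm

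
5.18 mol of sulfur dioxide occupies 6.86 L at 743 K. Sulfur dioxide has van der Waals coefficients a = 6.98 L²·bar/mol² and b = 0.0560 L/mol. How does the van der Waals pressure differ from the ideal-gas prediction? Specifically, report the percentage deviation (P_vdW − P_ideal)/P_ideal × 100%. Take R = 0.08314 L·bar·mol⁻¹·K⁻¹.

Ideal: P_ideal = nRT/V = (5.18)(0.08314)(743)/6.86 = 46.6449 bar
vdW: P = nRT/(V − nb) − a n²/V² = 319.984/6.56992 − 187.290/47.0596 = 48.7044 − 3.97985 = 44.7246 bar
% deviation = (44.7246 − 46.6449)/46.6449 × 100% = -4.12%

-4.12 %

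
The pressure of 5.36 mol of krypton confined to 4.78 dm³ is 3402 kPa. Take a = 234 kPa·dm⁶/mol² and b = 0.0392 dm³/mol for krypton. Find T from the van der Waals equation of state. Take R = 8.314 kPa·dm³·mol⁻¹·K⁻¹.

T ≈ 379.0 K

T = (P + a n²/V²)(V − nb)/(nR)
P + a n²/V² = 3402 + (234)(5.36)²/(4.78)² = 3696.2 kPa
V − nb = 4.78 − (5.36)(0.0392) = 4.5699 dm³
T = (3696.2)(4.5699)/((5.36)(8.314)) = 379.0 K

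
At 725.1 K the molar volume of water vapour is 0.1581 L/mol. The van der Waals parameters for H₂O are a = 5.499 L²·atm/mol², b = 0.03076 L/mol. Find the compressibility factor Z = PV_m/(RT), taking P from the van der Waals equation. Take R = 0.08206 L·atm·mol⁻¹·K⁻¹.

Z ≈ 0.6570

P = RT/(V_m − b) − a/V_m² = (0.08206)(725.1)/(0.1581 − 0.03076) − 5.499/(0.1581)²
  = 59.502/0.12734 − 220.00 = 467.27 − 220.00 = 247.27 atm
Z = PV_m/(RT) = (247.27)(0.1581)/((0.08206)(725.1)) = 39.093/59.502 = 0.6570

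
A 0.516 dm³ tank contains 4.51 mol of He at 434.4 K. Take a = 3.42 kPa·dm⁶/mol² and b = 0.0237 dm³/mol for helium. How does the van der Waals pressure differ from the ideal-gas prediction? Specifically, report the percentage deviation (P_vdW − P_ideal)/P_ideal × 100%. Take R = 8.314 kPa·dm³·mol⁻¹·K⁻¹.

25.30 %

Ideal: P_ideal = nRT/V = (4.51)(8.314)(434.4)/0.516 = 31566.5 kPa
vdW: P = nRT/(V − nb) − a n²/V² = 16288.3/0.409113 − 69.5631/0.266256 = 39813.7 − 261.264 = 39552.4 kPa
% deviation = (39552.4 − 31566.5)/31566.5 × 100% = 25.30%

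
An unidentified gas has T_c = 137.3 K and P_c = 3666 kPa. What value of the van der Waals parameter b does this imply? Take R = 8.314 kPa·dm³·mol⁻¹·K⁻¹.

b ≈ 0.03892 dm³/mol

From T_c = 8a/(27Rb) and P_c = a/(27b²): b = R T_c/(8 P_c).
b = (8.314)(137.3)/(8×3666) = 1141.5/29328 = 0.03892 dm³/mol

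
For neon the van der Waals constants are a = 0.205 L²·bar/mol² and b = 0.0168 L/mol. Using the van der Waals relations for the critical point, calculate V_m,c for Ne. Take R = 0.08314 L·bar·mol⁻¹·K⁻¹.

V_m,c ≈ 0.05040 L/mol

For a van der Waals gas, V_m,c = 3b.
V_m,c = 3×0.0168 = 0.05040 L/mol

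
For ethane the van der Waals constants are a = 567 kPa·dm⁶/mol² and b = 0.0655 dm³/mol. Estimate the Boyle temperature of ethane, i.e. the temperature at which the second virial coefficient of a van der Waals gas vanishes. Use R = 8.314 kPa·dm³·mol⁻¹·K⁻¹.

For a van der Waals gas the second virial coefficient B₂ = b − a/(RT) vanishes at T_B = a/(Rb).
T_B = 567/(8.314×0.0655) = 567/0.54457 = 1041 K

T_B ≈ 1041 K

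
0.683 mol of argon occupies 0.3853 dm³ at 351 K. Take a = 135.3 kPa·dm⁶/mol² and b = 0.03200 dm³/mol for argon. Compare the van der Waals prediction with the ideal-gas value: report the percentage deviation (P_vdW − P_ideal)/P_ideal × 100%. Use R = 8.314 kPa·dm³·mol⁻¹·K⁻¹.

Ideal: P_ideal = nRT/V = (0.683)(8.314)(351)/0.3853 = 5172.96 kPa
vdW: P = nRT/(V − nb) − a n²/V² = 1993.14/0.363444 − 63.1160/0.148456 = 5484.04 − 425.150 = 5058.89 kPa
% deviation = (5058.89 − 5172.96)/5172.96 × 100% = -2.21%

-2.21 %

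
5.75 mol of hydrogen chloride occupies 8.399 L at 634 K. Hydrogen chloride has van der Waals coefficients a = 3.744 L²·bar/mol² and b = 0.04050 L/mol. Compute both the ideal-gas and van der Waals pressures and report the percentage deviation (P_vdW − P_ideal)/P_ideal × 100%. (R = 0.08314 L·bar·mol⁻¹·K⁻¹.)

Ideal: P_ideal = nRT/V = (5.75)(0.08314)(634)/8.399 = 36.0861 bar
vdW: P = nRT/(V − nb) − a n²/V² = 303.087/8.16613 − 123.786/70.5432 = 37.1151 − 1.75475 = 35.3604 bar
% deviation = (35.3604 − 36.0861)/36.0861 × 100% = -2.01%

-2.01 %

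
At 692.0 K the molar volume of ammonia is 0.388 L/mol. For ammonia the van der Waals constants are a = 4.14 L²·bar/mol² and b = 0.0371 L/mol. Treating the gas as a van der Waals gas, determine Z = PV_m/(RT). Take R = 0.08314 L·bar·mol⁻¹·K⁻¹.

Z ≈ 0.9203

P = RT/(V_m − b) − a/V_m² = (0.08314)(692.0)/(0.388 − 0.0371) − 4.14/(0.388)²
  = 57.533/0.35090 − 27.500 = 163.96 − 27.500 = 136.46 bar
Z = PV_m/(RT) = (136.46)(0.388)/((0.08314)(692.0)) = 52.946/57.533 = 0.9203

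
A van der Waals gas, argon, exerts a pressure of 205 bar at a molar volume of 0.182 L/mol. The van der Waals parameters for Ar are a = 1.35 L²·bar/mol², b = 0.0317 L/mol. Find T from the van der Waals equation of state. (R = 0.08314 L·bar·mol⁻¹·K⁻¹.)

T ≈ 444.3 K

T = (P + a/V_m²)(V_m − b)/R
P + a/V_m² = 205 + 1.35/(0.182)² = 245.76 bar
V_m − b = 0.182 − 0.0317 = 0.15030 L/mol
T = (245.76)(0.15030)/0.08314 = 444.3 K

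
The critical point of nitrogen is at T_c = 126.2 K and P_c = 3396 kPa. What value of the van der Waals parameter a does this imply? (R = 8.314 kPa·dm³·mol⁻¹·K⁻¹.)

a ≈ 136.8 kPa·dm⁶/mol²

From T_c = 8a/(27Rb) and P_c = a/(27b²): a = 27 R² T_c²/(64 P_c).
a = 27×(8.314)²×(126.2)²/(64×3396) = 29723676/217344 = 136.8 kPa·dm⁶/mol²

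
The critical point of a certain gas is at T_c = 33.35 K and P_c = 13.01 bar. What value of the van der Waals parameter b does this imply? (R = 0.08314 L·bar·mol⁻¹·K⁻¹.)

From T_c = 8a/(27Rb) and P_c = a/(27b²): b = R T_c/(8 P_c).
b = (0.08314)(33.35)/(8×13.01) = 2.7727/104.08 = 0.02664 L/mol

b ≈ 0.02664 L/mol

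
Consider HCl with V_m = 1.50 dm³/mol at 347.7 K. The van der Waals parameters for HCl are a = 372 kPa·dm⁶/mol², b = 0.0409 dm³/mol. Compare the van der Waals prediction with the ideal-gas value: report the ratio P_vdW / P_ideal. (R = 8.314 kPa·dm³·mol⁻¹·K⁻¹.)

P_vdW / P_ideal ≈ 0.9422

Ideal: P_ideal = RT/V_m = (8.314)(347.7)/1.50 = 1927.19 kPa
vdW: P = RT/(V_m − b) − a/V_m² = 2890.78/1.45910 − 372/2.25000 = 1981.21 − 165.333 = 1815.88 kPa
Ratio = 1815.88/1927.19 = 0.9422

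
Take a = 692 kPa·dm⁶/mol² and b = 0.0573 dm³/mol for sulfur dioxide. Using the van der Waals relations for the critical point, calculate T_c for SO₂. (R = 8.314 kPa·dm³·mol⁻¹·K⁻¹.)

T_c ≈ 430.4 K

For a van der Waals gas, T_c = 8a/(27Rb).
T_c = 8×692/(27×8.314×0.0573) = 5536.0/12.863 = 430.4 K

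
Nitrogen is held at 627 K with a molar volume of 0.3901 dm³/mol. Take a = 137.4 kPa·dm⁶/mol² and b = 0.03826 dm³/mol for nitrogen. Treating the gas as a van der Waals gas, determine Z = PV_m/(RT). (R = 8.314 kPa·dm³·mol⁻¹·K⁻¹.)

Z ≈ 1.041

P = RT/(V_m − b) − a/V_m² = (8.314)(627)/(0.3901 − 0.03826) − 137.4/(0.3901)²
  = 5212.9/0.35184 − 902.89 = 14816 − 902.89 = 13913 kPa
Z = PV_m/(RT) = (13913)(0.3901)/((8.314)(627)) = 5427.5/5212.9 = 1.041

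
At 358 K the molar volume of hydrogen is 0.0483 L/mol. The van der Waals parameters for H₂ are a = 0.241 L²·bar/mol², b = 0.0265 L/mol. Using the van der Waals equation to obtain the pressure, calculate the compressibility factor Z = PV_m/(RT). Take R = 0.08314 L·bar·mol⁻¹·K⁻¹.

P = RT/(V_m − b) − a/V_m² = (0.08314)(358)/(0.0483 − 0.0265) − 0.241/(0.0483)²
  = 29.764/0.021800 − 103.31 = 1365.3 − 103.31 = 1262.0 bar
Z = PV_m/(RT) = (1262.0)(0.0483)/((0.08314)(358)) = 60.955/29.764 = 2.048

Z ≈ 2.048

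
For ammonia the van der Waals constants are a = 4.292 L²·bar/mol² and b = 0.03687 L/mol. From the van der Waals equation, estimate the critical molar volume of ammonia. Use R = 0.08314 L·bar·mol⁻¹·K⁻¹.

For a van der Waals gas, V_m,c = 3b.
V_m,c = 3×0.03687 = 0.1106 L/mol

V_m,c ≈ 0.1106 L/mol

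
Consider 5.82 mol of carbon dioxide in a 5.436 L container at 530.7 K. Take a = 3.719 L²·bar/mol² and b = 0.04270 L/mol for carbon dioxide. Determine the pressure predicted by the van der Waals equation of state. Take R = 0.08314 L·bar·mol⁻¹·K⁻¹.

P = nRT/(V − nb) − a n²/V²
nRT/(V − nb) = (5.82)(0.08314)(530.7)/(5.436 − 5.82×0.04270) = 256.79/5.1875 = 49.502 bar
a n²/V² = (3.719)(5.82)²/(5.436)² = 4.2630 bar
P = 49.502 − 4.2630 = 45.24 bar

P ≈ 45.24 bar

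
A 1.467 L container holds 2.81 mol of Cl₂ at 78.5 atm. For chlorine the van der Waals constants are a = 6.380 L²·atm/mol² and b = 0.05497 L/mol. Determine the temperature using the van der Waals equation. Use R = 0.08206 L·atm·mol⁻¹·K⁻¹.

T ≈ 580.1 K

T = (P + a n²/V²)(V − nb)/(nR)
P + a n²/V² = 78.5 + (6.380)(2.81)²/(1.467)² = 101.91 atm
V − nb = 1.467 − (2.81)(0.05497) = 1.3125 L
T = (101.91)(1.3125)/((2.81)(0.08206)) = 580.1 K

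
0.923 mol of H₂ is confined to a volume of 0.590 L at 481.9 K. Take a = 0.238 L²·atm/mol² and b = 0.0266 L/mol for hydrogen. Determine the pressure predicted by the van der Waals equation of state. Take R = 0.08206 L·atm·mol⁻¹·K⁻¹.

P = nRT/(V − nb) − a n²/V²
nRT/(V − nb) = (0.923)(0.08206)(481.9)/(0.590 − 0.923×0.0266) = 36.500/0.56545 = 64.550 atm
a n²/V² = (0.238)(0.923)²/(0.590)² = 0.58247 atm
P = 64.550 − 0.58247 = 63.97 atm

P ≈ 63.97 atm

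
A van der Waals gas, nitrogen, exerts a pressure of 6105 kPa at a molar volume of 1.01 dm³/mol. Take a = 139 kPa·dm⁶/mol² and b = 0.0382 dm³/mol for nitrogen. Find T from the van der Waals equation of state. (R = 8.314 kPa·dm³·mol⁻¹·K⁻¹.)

T ≈ 729.5 K

T = (P + a/V_m²)(V_m − b)/R
P + a/V_m² = 6105 + 139/(1.01)² = 6241.3 kPa
V_m − b = 1.01 − 0.0382 = 0.97180 dm³/mol
T = (6241.3)(0.97180)/8.314 = 729.5 K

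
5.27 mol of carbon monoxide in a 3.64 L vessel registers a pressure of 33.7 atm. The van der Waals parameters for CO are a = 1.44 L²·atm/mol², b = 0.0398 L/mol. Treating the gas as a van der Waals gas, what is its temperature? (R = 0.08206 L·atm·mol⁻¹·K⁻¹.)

T = (P + a n²/V²)(V − nb)/(nR)
P + a n²/V² = 33.7 + (1.44)(5.27)²/(3.64)² = 36.718 atm
V − nb = 3.64 − (5.27)(0.0398) = 3.4303 L
T = (36.718)(3.4303)/((5.27)(0.08206)) = 291.3 K

T ≈ 291.3 K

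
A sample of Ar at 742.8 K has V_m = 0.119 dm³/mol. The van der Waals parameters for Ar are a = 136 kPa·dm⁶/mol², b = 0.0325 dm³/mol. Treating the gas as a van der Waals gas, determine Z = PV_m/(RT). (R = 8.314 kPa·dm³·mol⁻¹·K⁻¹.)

Z ≈ 1.191

P = RT/(V_m − b) − a/V_m² = (8.314)(742.8)/(0.119 − 0.0325) − 136/(0.119)²
  = 6175.6/0.086500 − 9603.8 = 71394 − 9603.8 = 61790 kPa
Z = PV_m/(RT) = (61790)(0.119)/((8.314)(742.8)) = 7353.0/6175.6 = 1.191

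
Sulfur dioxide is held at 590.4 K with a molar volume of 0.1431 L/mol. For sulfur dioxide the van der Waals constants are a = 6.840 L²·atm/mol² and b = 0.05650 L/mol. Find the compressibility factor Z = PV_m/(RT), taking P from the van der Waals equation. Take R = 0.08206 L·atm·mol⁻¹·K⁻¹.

P = RT/(V_m − b) − a/V_m² = (0.08206)(590.4)/(0.1431 − 0.05650) − 6.840/(0.1431)²
  = 48.448/0.086600 − 334.02 = 559.45 − 334.02 = 225.43 atm
Z = PV_m/(RT) = (225.43)(0.1431)/((0.08206)(590.4)) = 32.259/48.448 = 0.6658

Z ≈ 0.6658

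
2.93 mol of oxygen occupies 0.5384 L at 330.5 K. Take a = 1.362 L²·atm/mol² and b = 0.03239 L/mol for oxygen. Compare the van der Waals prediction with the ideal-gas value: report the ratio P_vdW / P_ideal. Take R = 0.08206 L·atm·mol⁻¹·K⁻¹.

P_vdW / P_ideal ≈ 0.9407

Ideal: P_ideal = nRT/V = (2.93)(0.08206)(330.5)/0.5384 = 147.593 atm
vdW: P = nRT/(V − nb) − a n²/V² = 79.4640/0.443497 − 11.6926/0.289875 = 179.176 − 40.3367 = 138.839 atm
Ratio = 138.839/147.593 = 0.9407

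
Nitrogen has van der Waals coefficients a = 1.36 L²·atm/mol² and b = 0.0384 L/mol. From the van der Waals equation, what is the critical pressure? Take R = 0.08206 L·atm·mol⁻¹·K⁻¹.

For a van der Waals gas, P_c = a/(27b²).
P_c = 1.36/(27×(0.0384)²) = 1.36/0.039813 = 34.16 atm

P_c ≈ 34.16 atm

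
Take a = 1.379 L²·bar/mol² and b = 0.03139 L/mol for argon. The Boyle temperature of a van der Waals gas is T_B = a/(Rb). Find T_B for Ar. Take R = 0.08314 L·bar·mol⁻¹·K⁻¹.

T_B ≈ 528.4 K

For a van der Waals gas the second virial coefficient B₂ = b − a/(RT) vanishes at T_B = a/(Rb).
T_B = 1.379/(0.08314×0.03139) = 1.379/0.0026098 = 528.4 K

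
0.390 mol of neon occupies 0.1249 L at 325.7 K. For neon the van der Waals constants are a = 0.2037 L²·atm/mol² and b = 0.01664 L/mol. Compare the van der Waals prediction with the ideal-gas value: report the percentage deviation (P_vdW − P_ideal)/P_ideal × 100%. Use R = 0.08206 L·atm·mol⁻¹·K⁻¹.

3.10 %

Ideal: P_ideal = nRT/V = (0.390)(0.08206)(325.7)/0.1249 = 83.4548 atm
vdW: P = nRT/(V − nb) − a n²/V² = 10.4235/0.118410 − 0.0309828/0.0156000 = 88.0289 − 1.98608 = 86.0428 atm
% deviation = (86.0428 − 83.4548)/83.4548 × 100% = 3.10%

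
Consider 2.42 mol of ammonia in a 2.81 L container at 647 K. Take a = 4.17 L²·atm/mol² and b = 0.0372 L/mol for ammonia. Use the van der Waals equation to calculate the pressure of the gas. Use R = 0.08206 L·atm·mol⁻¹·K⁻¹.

P = nRT/(V − nb) − a n²/V²
nRT/(V − nb) = (2.42)(0.08206)(647)/(2.81 − 2.42×0.0372) = 128.48/2.7200 = 47.235 atm
a n²/V² = (4.17)(2.42)²/(2.81)² = 3.0928 atm
P = 47.235 − 3.0928 = 44.14 atm

P ≈ 44.14 atm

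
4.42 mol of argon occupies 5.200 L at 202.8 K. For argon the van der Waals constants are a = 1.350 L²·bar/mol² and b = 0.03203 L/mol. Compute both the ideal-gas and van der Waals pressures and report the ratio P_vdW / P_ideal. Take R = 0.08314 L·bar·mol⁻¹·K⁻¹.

P_vdW / P_ideal ≈ 0.9599

Ideal: P_ideal = nRT/V = (4.42)(0.08314)(202.8)/5.200 = 14.3317 bar
vdW: P = nRT/(V − nb) − a n²/V² = 74.5247/5.05843 − 26.3741/27.0400 = 14.7328 − 0.975374 = 13.7574 bar
Ratio = 13.7574/14.3317 = 0.9599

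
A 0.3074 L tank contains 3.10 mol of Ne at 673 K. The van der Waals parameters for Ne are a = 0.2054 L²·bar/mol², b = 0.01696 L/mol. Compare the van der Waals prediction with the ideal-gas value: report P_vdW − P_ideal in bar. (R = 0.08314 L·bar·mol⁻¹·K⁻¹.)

ΔP ≈ 95.53 bar

Ideal: P_ideal = nRT/V = (3.10)(0.08314)(673)/0.3074 = 564.265 bar
vdW: P = nRT/(V − nb) − a n²/V² = 173.455/0.254824 − 1.97389/0.0944948 = 680.685 − 20.8889 = 659.796 bar
ΔP = 659.796 − 564.265 = 95.53 bar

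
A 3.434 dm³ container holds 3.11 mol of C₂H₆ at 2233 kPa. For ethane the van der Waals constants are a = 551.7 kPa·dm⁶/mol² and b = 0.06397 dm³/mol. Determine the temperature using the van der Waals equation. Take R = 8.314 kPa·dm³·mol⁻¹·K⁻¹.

T ≈ 336.0 K

T = (P + a n²/V²)(V − nb)/(nR)
P + a n²/V² = 2233 + (551.7)(3.11)²/(3.434)² = 2685.5 kPa
V − nb = 3.434 − (3.11)(0.06397) = 3.2351 dm³
T = (2685.5)(3.2351)/((3.11)(8.314)) = 336.0 K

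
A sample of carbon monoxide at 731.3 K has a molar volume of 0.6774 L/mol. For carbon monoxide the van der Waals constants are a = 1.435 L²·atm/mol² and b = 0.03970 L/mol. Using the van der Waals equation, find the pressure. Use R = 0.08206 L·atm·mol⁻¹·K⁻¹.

P = RT/(V_m − b) − a/V_m²
RT/(V_m − b) = (0.08206)(731.3)/(0.6774 − 0.03970) = 60.010/0.63770 = 94.104 atm
a/V_m² = 1.435/(0.6774)² = 3.1272 atm
P = 94.104 − 3.1272 = 90.98 atm

P ≈ 90.98 atm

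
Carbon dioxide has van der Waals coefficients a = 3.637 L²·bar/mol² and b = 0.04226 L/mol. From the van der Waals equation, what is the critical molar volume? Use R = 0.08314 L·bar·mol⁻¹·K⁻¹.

V_m,c ≈ 0.1268 L/mol

For a van der Waals gas, V_m,c = 3b.
V_m,c = 3×0.04226 = 0.1268 L/mol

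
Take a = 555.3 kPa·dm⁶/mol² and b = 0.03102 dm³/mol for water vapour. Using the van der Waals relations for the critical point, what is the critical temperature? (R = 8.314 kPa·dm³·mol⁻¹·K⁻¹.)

T_c ≈ 638.0 K

For a van der Waals gas, T_c = 8a/(27Rb).
T_c = 8×555.3/(27×8.314×0.03102) = 4442.4/6.9633 = 638.0 K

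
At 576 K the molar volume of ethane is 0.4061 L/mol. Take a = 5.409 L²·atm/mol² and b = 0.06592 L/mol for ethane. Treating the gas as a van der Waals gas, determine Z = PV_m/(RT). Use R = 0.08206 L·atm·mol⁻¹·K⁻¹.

Z ≈ 0.9120

P = RT/(V_m − b) − a/V_m² = (0.08206)(576)/(0.4061 − 0.06592) − 5.409/(0.4061)²
  = 47.267/0.34018 − 32.798 = 138.95 − 32.798 = 106.15 atm
Z = PV_m/(RT) = (106.15)(0.4061)/((0.08206)(576)) = 43.108/47.267 = 0.9120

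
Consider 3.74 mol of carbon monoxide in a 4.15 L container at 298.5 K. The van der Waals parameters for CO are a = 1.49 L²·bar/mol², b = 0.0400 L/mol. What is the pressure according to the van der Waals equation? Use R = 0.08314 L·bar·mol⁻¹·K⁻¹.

P ≈ 21.99 bar

P = nRT/(V − nb) − a n²/V²
nRT/(V − nb) = (3.74)(0.08314)(298.5)/(4.15 − 3.74×0.0400) = 92.817/4.0004 = 23.202 bar
a n²/V² = (1.49)(3.74)²/(4.15)² = 1.2101 bar
P = 23.202 − 1.2101 = 21.99 bar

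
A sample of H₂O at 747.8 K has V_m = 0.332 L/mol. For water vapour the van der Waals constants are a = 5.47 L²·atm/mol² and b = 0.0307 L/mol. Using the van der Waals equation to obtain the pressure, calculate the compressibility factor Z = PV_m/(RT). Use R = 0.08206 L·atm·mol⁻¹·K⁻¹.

Z ≈ 0.8334

P = RT/(V_m − b) − a/V_m² = (0.08206)(747.8)/(0.332 − 0.0307) − 5.47/(0.332)²
  = 61.364/0.30130 − 49.626 = 203.66 − 49.626 = 154.03 atm
Z = PV_m/(RT) = (154.03)(0.332)/((0.08206)(747.8)) = 51.138/61.364 = 0.8334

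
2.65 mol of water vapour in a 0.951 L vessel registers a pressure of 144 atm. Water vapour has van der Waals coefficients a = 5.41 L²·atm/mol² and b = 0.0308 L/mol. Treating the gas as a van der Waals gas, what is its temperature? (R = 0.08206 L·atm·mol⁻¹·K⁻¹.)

T = (P + a n²/V²)(V − nb)/(nR)
P + a n²/V² = 144 + (5.41)(2.65)²/(0.951)² = 186.01 atm
V − nb = 0.951 − (2.65)(0.0308) = 0.86938 L
T = (186.01)(0.86938)/((2.65)(0.08206)) = 743.6 K

T ≈ 743.6 K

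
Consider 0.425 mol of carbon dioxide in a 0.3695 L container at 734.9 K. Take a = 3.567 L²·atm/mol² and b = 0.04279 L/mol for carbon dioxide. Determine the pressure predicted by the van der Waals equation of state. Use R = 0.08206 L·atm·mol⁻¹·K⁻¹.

P ≈ 68.24 atm

P = nRT/(V − nb) − a n²/V²
nRT/(V − nb) = (0.425)(0.08206)(734.9)/(0.3695 − 0.425×0.04279) = 25.630/0.35131 = 72.956 atm
a n²/V² = (3.567)(0.425)²/(0.3695)² = 4.7190 atm
P = 72.956 − 4.7190 = 68.24 atm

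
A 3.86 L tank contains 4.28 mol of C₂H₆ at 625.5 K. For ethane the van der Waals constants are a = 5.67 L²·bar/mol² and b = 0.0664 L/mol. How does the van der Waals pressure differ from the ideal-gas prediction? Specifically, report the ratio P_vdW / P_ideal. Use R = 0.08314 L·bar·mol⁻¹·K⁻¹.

P_vdW / P_ideal ≈ 0.9586

Ideal: P_ideal = nRT/V = (4.28)(0.08314)(625.5)/3.86 = 57.6625 bar
vdW: P = nRT/(V − nb) − a n²/V² = 222.577/3.57581 − 103.865/14.8996 = 62.2452 − 6.97099 = 55.2742 bar
Ratio = 55.2742/57.6625 = 0.9586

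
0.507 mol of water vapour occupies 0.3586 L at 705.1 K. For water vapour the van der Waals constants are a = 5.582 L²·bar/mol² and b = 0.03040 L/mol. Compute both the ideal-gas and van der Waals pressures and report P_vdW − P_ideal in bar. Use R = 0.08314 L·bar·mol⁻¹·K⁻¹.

ΔP ≈ -7.436 bar

Ideal: P_ideal = nRT/V = (0.507)(0.08314)(705.1)/0.3586 = 82.8817 bar
vdW: P = nRT/(V − nb) − a n²/V² = 29.7214/0.343187 − 1.43485/0.128594 = 86.6041 − 11.1580 = 75.4461 bar
ΔP = 75.4461 − 82.8817 = -7.436 bar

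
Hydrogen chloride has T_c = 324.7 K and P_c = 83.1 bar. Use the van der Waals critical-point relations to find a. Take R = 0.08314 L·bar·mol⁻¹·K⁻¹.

a ≈ 3.700 L²·bar/mol²

From T_c = 8a/(27Rb) and P_c = a/(27b²): a = 27 R² T_c²/(64 P_c).
a = 27×(0.08314)²×(324.7)²/(64×83.1) = 19677/5318.4 = 3.700 L²·bar/mol²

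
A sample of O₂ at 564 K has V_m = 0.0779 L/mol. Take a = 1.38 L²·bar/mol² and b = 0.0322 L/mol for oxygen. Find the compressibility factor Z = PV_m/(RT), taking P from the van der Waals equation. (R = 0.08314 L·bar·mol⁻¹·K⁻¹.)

P = RT/(V_m − b) − a/V_m² = (0.08314)(564)/(0.0779 − 0.0322) − 1.38/(0.0779)²
  = 46.891/0.045700 − 227.41 = 1026.1 − 227.41 = 798.7 bar
Z = PV_m/(RT) = (798.7)(0.0779)/((0.08314)(564)) = 62.219/46.891 = 1.327

Z ≈ 1.327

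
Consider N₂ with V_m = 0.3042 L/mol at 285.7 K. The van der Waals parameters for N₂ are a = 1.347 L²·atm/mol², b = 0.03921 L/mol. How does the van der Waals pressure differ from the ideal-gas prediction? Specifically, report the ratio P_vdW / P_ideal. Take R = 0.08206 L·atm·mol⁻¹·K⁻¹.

Ideal: P_ideal = RT/V_m = (0.08206)(285.7)/0.3042 = 77.0695 atm
vdW: P = RT/(V_m − b) − a/V_m² = 23.4445/0.264990 − 1.347/0.0925376 = 88.4731 − 14.5562 = 73.9169 atm
Ratio = 73.9169/77.0695 = 0.9591

P_vdW / P_ideal ≈ 0.9591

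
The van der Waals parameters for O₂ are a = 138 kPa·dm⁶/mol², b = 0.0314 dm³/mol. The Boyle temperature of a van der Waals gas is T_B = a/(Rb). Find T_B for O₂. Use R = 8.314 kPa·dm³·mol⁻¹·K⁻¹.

For a van der Waals gas the second virial coefficient B₂ = b − a/(RT) vanishes at T_B = a/(Rb).
T_B = 138/(8.314×0.0314) = 138/0.26106 = 528.6 K

T_B ≈ 528.6 K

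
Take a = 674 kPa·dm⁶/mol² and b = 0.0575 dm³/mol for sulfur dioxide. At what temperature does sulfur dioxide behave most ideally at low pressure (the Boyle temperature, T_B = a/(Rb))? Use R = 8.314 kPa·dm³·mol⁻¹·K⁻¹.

T_B ≈ 1410 K

For a van der Waals gas the second virial coefficient B₂ = b − a/(RT) vanishes at T_B = a/(Rb).
T_B = 674/(8.314×0.0575) = 674/0.47806 = 1410 K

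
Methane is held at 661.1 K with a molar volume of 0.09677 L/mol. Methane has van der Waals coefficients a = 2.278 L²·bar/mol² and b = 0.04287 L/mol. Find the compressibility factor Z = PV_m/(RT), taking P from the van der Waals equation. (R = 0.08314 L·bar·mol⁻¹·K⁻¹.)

P = RT/(V_m − b) − a/V_m² = (0.08314)(661.1)/(0.09677 − 0.04287) − 2.278/(0.09677)²
  = 54.964/0.053900 − 243.26 = 1019.7 − 243.26 = 776.4 bar
Z = PV_m/(RT) = (776.4)(0.09677)/((0.08314)(661.1)) = 75.132/54.964 = 1.367

Z ≈ 1.367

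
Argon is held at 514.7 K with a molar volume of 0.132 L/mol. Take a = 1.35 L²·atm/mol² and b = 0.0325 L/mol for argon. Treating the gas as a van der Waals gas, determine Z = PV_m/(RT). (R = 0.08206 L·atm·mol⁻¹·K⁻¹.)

P = RT/(V_m − b) − a/V_m² = (0.08206)(514.7)/(0.132 − 0.0325) − 1.35/(0.132)²
  = 42.236/0.099500 − 77.479 = 424.48 − 77.479 = 347.00 atm
Z = PV_m/(RT) = (347.00)(0.132)/((0.08206)(514.7)) = 45.804/42.236 = 1.084

Z ≈ 1.084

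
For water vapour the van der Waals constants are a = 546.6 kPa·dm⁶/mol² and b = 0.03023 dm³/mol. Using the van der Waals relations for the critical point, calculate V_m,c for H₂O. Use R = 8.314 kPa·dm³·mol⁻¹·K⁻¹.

For a van der Waals gas, V_m,c = 3b.
V_m,c = 3×0.03023 = 0.09069 dm³/mol

V_m,c ≈ 0.09069 dm³/mol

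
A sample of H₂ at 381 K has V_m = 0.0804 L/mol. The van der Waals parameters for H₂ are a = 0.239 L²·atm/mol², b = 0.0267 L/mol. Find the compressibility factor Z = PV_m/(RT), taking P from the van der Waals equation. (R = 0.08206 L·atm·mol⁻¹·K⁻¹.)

P = RT/(V_m − b) − a/V_m² = (0.08206)(381)/(0.0804 − 0.0267) − 0.239/(0.0804)²
  = 31.265/0.053700 − 36.973 = 582.22 − 36.973 = 545.25 atm
Z = PV_m/(RT) = (545.25)(0.0804)/((0.08206)(381)) = 43.838/31.265 = 1.402

Z ≈ 1.402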